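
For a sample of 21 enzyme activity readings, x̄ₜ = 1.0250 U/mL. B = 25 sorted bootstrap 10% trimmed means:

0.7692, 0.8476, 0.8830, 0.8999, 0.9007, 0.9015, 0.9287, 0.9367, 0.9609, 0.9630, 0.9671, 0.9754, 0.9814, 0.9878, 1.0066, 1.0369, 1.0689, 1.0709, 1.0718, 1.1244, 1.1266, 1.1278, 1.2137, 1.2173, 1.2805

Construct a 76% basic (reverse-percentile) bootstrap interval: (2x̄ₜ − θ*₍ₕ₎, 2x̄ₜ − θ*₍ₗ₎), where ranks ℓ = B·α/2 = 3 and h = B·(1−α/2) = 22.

Percentile endpoints at ranks 3 and 22: θ*₍3₎ = 0.8830, θ*₍22₎ = 1.1278.
Basic interval reflects these around x̄ₜ:
  lower = 2 × 1.0250 − 1.1278 = 0.9222
  upper = 2 × 1.0250 − 0.8830 = 1.1670

(0.9222, 1.1670)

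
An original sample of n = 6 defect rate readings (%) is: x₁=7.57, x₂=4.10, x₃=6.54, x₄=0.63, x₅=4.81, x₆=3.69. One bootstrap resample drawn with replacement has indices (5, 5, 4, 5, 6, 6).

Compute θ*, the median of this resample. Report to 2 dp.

θ* = 4.25

Resample values: 4.81, 4.81, 0.63, 4.81, 3.69, 3.69.
Sorted: 0.63, 3.69, 3.69, 4.81, 4.81, 4.81
Median = average of the two middle values = 4.25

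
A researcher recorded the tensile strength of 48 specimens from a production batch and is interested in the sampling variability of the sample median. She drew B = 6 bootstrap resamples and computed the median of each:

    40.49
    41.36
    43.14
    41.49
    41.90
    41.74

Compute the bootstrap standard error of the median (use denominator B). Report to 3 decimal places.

SE* = 0.789

Bootstrap SE is the standard deviation of the 6 replicate medians.
Mean of replicates: (40.49 + 41.36 + 43.14 + 41.49 + 41.90 + 41.74) / 6 = 250.1200 / 6 = 41.6867
Sum of squared deviations: (−1.1967)² + (−0.3267)² + (+1.4533)² + (−0.1967)² + (+0.2133)² + (+0.0533)² = 3.7379
Variance = 3.7379 / 6 = 0.6230
SE* = √0.6230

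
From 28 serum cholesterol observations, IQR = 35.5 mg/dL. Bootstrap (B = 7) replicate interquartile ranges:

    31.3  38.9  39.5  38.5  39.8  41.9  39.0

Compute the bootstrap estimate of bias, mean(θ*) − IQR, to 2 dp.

mean(θ*) = (31.3 + 38.9 + 39.5 + 38.5 + 39.8 + 41.9 + 39.0) / 7 = 38.414
bias = 38.414 − 35.5

bias = +2.91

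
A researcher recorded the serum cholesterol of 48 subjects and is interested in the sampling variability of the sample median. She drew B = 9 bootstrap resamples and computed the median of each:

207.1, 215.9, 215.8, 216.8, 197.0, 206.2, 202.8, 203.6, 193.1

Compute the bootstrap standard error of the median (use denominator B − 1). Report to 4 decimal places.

Bootstrap SE is the standard deviation of the 9 replicate medians.
Mean of replicates: (207.1 + 215.9 + 215.8 + 216.8 + 197.0 + 206.2 + 202.8 + 203.6 + 193.1) / 9 = 1858.30000 / 9 = 206.47778
Sum of squared deviations: (+0.62222)² + (+9.42222)² + (+9.32222)² + (+10.32222)² + (−9.47778)² + (−0.27778)² + (−3.67778)² + (−2.87778)² + (−13.37778)² = 573.29556
Variance = 573.29556 / 8 = 71.66194
SE* = √71.66194

SE* = 8.4653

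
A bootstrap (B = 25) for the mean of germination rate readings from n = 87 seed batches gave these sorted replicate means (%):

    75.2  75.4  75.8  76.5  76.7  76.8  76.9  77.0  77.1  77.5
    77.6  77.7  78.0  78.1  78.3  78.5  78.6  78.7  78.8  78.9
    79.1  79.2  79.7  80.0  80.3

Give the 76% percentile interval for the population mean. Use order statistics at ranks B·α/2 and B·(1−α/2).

(75.8, 79.2)

α = 0.24; lower rank = 25 × 0.120 = 3; upper rank = 25 × 0.880 = 22.
The 3rd smallest replicate is 75.8; the 22nd is 79.2.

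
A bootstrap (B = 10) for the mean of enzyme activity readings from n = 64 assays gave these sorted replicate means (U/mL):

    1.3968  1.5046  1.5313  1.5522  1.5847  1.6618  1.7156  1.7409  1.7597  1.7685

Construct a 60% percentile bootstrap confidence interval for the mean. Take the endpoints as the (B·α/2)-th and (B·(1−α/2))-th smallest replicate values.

α = 0.40; lower rank = 10 × 0.200 = 2; upper rank = 10 × 0.800 = 8.
The 2nd smallest replicate is 1.5046; the 8th is 1.7409.

(1.5046, 1.7409)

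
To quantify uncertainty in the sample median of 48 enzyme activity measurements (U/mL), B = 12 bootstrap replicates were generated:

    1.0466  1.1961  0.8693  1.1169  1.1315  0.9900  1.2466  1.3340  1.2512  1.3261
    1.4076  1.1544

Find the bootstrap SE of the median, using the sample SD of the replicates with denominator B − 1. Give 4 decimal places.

SE* = 0.1547

Bootstrap SE is the standard deviation of the 12 replicate medians.
Mean of replicates: (1.0466 + 1.1961 + 0.8693 + 1.1169 + 1.1315 + 0.9900 + 1.2466 + 1.3340 + 1.2512 + 1.3261 + 1.4076 + 1.1544) / 12 = 14.07030 / 12 = 1.17253
Sum of squared deviations: (−0.12593)² + (+0.02357)² + (−0.30323)² + (−0.05563)² + (−0.04103)² + (−0.18253)² + (+0.07407)² + (+0.16148)² + (+0.07868)² + (+0.15358)² + (+0.23507)² + (−0.01812)² = 0.26338
Variance = 0.26338 / 11 = 0.02394
SE* = √0.02394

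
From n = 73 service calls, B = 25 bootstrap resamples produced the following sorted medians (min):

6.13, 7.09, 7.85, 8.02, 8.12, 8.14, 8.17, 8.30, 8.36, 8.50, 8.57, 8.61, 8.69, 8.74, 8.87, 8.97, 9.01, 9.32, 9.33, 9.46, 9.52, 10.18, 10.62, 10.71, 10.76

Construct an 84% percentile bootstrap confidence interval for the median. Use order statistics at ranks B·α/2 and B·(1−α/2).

(7.09, 10.62)

α = 0.16; lower rank = 25 × 0.080 = 2; upper rank = 25 × 0.920 = 23.
The 2nd smallest replicate is 7.09; the 23rd is 10.62.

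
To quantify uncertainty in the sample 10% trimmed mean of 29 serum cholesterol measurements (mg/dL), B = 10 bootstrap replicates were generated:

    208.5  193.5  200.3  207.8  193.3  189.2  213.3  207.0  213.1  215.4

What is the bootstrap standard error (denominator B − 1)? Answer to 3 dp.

Bootstrap SE is the standard deviation of the 10 replicate 10% trimmed means.
Mean of replicates: (208.5 + 193.5 + 200.3 + 207.8 + 193.3 + 189.2 + 213.3 + 207.0 + 213.1 + 215.4) / 10 = 2041.4000 / 10 = 204.1400
Sum of squared deviations: (+4.3600)² + (−10.6400)² + (−3.8400)² + (+3.6600)² + (−10.8400)² + (−14.9400)² + (+9.1600)² + (+2.8600)² + (+8.9600)² + (+11.2600)² = 800.2240
Variance = 800.2240 / 9 = 88.9138
SE* = √88.9138

SE* = 9.429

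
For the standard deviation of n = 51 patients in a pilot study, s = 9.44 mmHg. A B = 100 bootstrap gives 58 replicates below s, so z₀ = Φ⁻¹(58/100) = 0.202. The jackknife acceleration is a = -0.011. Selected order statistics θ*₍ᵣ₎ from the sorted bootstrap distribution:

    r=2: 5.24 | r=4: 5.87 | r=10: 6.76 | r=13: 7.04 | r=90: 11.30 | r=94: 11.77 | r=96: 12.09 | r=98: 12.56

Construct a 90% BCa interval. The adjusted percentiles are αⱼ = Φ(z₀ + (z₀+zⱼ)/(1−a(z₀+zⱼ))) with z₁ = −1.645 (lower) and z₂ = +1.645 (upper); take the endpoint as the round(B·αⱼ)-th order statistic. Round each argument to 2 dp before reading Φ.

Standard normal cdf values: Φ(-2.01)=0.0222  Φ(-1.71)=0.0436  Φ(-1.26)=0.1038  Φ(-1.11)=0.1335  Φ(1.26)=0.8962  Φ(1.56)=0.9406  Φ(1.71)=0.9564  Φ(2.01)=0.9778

(6.76, 12.56)

Lower: z₀ + z₁ = 0.202 + (-1.645) = -1.443; 1 − a(z₀+z₁) = 1 − (-0.011)(-1.443) = 0.9841; argument = 0.202 + (-1.443)/0.9841 = -1.2643 → -1.26.
α₁ = Φ(-1.26) = 0.1038; rank = round(100 × 0.1038) = 10; θ*₍10₎ = 6.76.
Upper: z₀ + z₂ = 1.847; 1 − a(z₀+z₂) = 1.0203; argument = 2.0122 → 2.01; α₂ = 0.9778; rank = 98; θ*₍98₎ = 12.56.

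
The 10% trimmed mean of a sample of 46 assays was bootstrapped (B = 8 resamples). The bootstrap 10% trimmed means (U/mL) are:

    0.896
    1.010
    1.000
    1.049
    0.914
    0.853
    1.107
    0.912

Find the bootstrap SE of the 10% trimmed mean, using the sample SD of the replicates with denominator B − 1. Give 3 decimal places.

Bootstrap SE is the standard deviation of the 8 replicate 10% trimmed means.
Mean of replicates: (0.896 + 1.010 + 1.000 + 1.049 + 0.914 + 0.853 + 1.107 + 0.912) / 8 = 7.7410 / 8 = 0.9676
Sum of squared deviations: (−0.0716)² + (+0.0424)² + (+0.0324)² + (+0.0814)² + (−0.0536)² + (−0.1146)² + (+0.1394)² + (−0.0556)² = 0.0531
Variance = 0.0531 / 7 = 0.0076
SE* = √0.0076

SE* = 0.087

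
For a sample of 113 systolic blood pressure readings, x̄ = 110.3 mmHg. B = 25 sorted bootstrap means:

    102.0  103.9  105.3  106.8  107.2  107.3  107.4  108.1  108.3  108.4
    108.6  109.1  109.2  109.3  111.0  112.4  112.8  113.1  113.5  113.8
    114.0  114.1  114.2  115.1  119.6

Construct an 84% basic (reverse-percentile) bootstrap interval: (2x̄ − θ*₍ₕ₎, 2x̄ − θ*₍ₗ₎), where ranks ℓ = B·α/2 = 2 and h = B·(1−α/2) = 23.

(106.4, 116.7)

Percentile endpoints at ranks 2 and 23: θ*₍2₎ = 103.9, θ*₍23₎ = 114.2.
Basic interval reflects these around x̄:
  lower = 2 × 110.3 − 114.2 = 106.4
  upper = 2 × 110.3 − 103.9 = 116.7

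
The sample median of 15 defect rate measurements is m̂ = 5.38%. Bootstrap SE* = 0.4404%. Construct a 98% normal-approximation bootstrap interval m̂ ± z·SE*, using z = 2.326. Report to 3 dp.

(4.356, 6.404)

Margin = 2.326 × 0.4404 = 1.0244
Interval: 5.38 ± 1.0244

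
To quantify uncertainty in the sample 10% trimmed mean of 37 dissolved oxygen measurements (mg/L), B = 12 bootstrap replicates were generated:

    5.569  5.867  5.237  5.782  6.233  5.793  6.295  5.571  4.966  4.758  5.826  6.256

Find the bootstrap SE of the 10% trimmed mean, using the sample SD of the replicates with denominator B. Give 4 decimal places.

SE* = 0.4722

Bootstrap SE is the standard deviation of the 12 replicate 10% trimmed means.
Mean of replicates: (5.569 + 5.867 + 5.237 + 5.782 + 6.233 + 5.793 + 6.295 + 5.571 + 4.966 + 4.758 + 5.826 + 6.256) / 12 = 68.15300 / 12 = 5.67942
Sum of squared deviations: (−0.11042)² + (+0.18758)² + (−0.44242)² + (+0.10258)² + (+0.55358)² + (+0.11358)² + (+0.61558)² + (−0.10842)² + (−0.71342)² + (−0.92142)² + (+0.14658)² + (+0.57658)² = 2.67559
Variance = 2.67559 / 12 = 0.22297
SE* = √0.22297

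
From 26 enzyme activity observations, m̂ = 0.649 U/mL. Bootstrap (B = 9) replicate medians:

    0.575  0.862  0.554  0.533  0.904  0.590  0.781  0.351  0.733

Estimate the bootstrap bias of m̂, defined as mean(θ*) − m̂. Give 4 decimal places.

mean(θ*) = (0.575 + 0.862 + 0.554 + 0.533 + 0.904 + 0.590 + 0.781 + 0.351 + 0.733) / 9 = 0.65367
bias = 0.65367 − 0.649

bias = +0.0047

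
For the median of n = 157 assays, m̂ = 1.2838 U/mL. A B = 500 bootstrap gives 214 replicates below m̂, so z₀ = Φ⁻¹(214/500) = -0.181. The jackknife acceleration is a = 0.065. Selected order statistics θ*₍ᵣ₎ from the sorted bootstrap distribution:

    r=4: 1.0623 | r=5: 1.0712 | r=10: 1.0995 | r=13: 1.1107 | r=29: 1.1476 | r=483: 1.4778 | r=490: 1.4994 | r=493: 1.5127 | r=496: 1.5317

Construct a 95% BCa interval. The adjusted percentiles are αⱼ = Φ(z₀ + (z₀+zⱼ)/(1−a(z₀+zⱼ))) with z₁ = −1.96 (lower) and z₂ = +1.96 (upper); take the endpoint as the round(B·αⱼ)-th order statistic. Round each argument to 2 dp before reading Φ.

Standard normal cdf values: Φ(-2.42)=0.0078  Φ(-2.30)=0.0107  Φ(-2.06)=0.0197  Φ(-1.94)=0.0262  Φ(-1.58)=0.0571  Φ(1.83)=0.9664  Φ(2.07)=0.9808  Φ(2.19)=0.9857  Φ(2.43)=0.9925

Lower: z₀ + z₁ = -0.181 + (-1.960) = -2.141; 1 − a(z₀+z₁) = 1 − (0.065)(-2.141) = 1.1392; argument = -0.181 + (-2.141)/1.1392 = -2.0604 → -2.06.
α₁ = Φ(-2.06) = 0.0197; rank = round(500 × 0.0197) = 10; θ*₍10₎ = 1.0995.
Upper: z₀ + z₂ = 1.779; 1 − a(z₀+z₂) = 0.8844; argument = 1.8306 → 1.83; α₂ = 0.9664; rank = 483; θ*₍483₎ = 1.4778.

(1.0995, 1.4778)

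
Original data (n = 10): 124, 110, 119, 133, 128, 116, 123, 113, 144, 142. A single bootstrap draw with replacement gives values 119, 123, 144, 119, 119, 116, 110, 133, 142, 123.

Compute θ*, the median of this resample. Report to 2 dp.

θ* = 121.00

Sorted: 110, 116, 119, 119, 119, 123, 123, 133, 142, 144
Median = average of the two middle values = 121.00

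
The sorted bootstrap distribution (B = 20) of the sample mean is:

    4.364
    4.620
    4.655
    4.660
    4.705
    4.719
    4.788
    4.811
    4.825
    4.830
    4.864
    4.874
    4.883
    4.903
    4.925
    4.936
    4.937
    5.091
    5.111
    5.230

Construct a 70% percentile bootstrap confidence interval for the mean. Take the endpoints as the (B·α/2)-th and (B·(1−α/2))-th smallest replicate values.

α = 0.30; lower rank = 20 × 0.150 = 3; upper rank = 20 × 0.850 = 17.
The 3rd smallest replicate is 4.655; the 17th is 4.937.

(4.655, 4.937)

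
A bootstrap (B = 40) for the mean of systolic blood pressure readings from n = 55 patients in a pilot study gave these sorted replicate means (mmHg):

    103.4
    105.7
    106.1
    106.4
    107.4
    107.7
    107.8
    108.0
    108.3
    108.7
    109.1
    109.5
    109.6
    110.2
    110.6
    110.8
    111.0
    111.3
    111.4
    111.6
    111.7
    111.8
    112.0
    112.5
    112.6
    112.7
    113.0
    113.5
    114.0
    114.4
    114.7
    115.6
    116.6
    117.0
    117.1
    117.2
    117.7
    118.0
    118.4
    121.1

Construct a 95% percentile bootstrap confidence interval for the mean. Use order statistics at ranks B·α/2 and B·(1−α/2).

α = 0.05; lower rank = 40 × 0.025 = 1; upper rank = 40 × 0.975 = 39.
The 1st smallest replicate is 103.4; the 39th is 118.4.

(103.4, 118.4)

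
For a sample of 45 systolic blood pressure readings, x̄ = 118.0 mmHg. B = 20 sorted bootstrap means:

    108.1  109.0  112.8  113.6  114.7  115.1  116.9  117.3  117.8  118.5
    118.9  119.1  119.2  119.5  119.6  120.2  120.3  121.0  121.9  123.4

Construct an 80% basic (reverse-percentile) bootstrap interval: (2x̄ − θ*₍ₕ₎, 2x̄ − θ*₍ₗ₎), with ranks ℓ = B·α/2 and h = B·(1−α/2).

Percentile endpoints at ranks 2 and 18: θ*₍2₎ = 109.0, θ*₍18₎ = 121.0.
Basic interval reflects these around x̄:
  lower = 2 × 118.0 − 121.0 = 115.0
  upper = 2 × 118.0 − 109.0 = 127.0

(115.0, 127.0)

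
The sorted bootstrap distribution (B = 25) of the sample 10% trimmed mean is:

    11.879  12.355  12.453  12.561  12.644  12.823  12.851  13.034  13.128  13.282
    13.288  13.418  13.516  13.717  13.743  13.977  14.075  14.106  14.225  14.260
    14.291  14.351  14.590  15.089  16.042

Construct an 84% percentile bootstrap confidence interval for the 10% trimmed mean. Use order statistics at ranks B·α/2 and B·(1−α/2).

(12.355, 14.590)

α = 0.16; lower rank = 25 × 0.080 = 2; upper rank = 25 × 0.920 = 23.
The 2nd smallest replicate is 12.355; the 23rd is 14.590.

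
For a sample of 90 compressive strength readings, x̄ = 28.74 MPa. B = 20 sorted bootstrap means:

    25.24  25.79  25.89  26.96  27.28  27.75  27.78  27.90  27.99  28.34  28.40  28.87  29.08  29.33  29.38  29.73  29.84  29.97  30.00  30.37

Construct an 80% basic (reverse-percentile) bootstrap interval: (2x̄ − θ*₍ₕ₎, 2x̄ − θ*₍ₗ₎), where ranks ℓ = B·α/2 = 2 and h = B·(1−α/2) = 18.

(27.51, 31.69)

Percentile endpoints at ranks 2 and 18: θ*₍2₎ = 25.79, θ*₍18₎ = 29.97.
Basic interval reflects these around x̄:
  lower = 2 × 28.74 − 29.97 = 27.51
  upper = 2 × 28.74 − 25.79 = 31.69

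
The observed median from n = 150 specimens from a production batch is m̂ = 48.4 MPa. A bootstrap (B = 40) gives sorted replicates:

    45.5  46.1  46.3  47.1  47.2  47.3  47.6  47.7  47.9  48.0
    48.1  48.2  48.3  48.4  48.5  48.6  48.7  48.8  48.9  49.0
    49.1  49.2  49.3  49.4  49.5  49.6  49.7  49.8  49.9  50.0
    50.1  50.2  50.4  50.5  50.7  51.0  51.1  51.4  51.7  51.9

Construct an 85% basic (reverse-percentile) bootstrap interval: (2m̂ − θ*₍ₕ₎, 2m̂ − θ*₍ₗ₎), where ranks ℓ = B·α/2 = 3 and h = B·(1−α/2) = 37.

Percentile endpoints at ranks 3 and 37: θ*₍3₎ = 46.3, θ*₍37₎ = 51.1.
Basic interval reflects these around m̂:
  lower = 2 × 48.4 − 51.1 = 45.7
  upper = 2 × 48.4 − 46.3 = 50.5

(45.7, 50.5)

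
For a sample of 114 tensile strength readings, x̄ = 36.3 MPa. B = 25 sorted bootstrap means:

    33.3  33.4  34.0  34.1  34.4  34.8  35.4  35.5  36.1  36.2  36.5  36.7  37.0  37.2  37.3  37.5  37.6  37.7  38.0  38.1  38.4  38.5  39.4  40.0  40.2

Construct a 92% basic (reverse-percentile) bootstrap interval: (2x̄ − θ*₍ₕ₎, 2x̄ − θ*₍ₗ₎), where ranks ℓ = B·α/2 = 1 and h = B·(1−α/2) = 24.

Percentile endpoints at ranks 1 and 24: θ*₍1₎ = 33.3, θ*₍24₎ = 40.0.
Basic interval reflects these around x̄:
  lower = 2 × 36.3 − 40.0 = 32.6
  upper = 2 × 36.3 − 33.3 = 39.3

(32.6, 39.3)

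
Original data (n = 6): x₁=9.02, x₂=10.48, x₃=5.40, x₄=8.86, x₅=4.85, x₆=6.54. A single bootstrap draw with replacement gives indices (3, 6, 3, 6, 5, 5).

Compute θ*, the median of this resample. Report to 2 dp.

θ* = 5.40

Resample values: 5.40, 6.54, 5.40, 6.54, 4.85, 4.85.
Sorted: 4.85, 4.85, 5.40, 5.40, 6.54, 6.54
Median = average of the two middle values = 5.40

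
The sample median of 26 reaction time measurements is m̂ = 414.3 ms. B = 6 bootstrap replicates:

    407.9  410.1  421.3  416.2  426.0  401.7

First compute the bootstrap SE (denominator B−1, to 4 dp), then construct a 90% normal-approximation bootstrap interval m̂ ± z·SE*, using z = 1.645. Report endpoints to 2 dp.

(399.48, 429.12)

Mean of replicates = 413.8667; sum of squared deviations = 405.7333; SE* = √(405.7333/5) = 9.0081
Margin = 1.645 × 9.0081 = 14.818
Interval: 414.3 ± 14.818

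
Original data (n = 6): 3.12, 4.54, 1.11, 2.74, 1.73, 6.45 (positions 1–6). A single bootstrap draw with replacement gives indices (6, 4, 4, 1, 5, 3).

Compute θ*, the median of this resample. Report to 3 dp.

θ* = 2.740

Resample values: 6.45, 2.74, 2.74, 3.12, 1.73, 1.11.
Sorted: 1.11, 1.73, 2.74, 2.74, 3.12, 6.45
Median = average of the two middle values = 2.740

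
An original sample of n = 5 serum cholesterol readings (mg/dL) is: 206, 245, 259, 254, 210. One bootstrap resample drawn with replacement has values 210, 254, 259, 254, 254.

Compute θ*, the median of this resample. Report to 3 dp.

θ* = 254.000

Sorted: 210, 254, 254, 254, 259
Median = middle value = 254.000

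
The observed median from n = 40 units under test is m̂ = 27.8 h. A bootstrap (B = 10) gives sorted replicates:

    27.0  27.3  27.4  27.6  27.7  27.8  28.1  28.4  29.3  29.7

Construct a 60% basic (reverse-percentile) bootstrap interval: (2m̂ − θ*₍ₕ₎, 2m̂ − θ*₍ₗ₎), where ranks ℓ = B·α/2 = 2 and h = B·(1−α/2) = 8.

(27.2, 28.3)

Percentile endpoints at ranks 2 and 8: θ*₍2₎ = 27.3, θ*₍8₎ = 28.4.
Basic interval reflects these around m̂:
  lower = 2 × 27.8 − 28.4 = 27.2
  upper = 2 × 27.8 − 27.3 = 28.3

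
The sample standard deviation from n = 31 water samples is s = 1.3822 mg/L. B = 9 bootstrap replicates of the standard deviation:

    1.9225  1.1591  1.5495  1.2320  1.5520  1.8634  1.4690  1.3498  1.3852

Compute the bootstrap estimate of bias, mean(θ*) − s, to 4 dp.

bias = +0.1159

mean(θ*) = (1.9225 + 1.1591 + 1.5495 + 1.2320 + 1.5520 + 1.8634 + 1.4690 + 1.3498 + 1.3852) / 9 = 1.49806
bias = 1.49806 − 1.3822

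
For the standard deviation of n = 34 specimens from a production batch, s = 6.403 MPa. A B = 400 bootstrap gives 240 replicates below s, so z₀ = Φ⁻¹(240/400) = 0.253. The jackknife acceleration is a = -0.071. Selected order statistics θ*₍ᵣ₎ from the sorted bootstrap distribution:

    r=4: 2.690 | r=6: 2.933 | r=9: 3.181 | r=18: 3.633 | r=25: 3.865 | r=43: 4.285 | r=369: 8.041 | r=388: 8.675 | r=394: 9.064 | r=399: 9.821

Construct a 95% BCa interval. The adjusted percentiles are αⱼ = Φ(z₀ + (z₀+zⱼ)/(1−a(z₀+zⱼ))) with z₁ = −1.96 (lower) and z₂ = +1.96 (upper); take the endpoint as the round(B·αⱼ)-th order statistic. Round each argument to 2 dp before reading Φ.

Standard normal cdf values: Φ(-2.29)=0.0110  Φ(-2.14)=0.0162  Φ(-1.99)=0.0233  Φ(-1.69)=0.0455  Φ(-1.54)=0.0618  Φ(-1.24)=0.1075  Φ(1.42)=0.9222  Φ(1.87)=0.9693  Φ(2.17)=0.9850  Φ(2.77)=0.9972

Lower: z₀ + z₁ = 0.253 + (-1.960) = -1.707; 1 − a(z₀+z₁) = 1 − (-0.071)(-1.707) = 0.8788; argument = 0.253 + (-1.707)/0.8788 = -1.6894 → -1.69.
α₁ = Φ(-1.69) = 0.0455; rank = round(400 × 0.0455) = 18; θ*₍18₎ = 3.633.
Upper: z₀ + z₂ = 2.213; 1 − a(z₀+z₂) = 1.1571; argument = 2.1655 → 2.17; α₂ = 0.9850; rank = 394; θ*₍394₎ = 9.064.

(3.633, 9.064)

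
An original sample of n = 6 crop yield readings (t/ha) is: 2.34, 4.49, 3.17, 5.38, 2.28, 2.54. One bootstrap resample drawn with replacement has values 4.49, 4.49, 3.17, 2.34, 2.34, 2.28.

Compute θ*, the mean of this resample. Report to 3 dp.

θ* = 3.185

Mean = (4.49 + 4.49 + 3.17 + 2.34 + 2.34 + 2.28) / 6 = 19.110 / 6 = 3.185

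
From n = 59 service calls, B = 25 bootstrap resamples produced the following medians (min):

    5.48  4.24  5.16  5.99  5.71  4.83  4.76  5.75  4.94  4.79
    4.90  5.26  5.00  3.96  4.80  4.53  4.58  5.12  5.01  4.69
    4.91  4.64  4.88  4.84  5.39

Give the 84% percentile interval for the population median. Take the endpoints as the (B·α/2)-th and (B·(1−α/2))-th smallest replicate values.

Sorted replicates: 3.96, 4.24, 4.53, 4.58, 4.64, 4.69, 4.76, 4.79, 4.80, 4.83, 4.84, 4.88, 4.90, 4.91, 4.94, 5.00, 5.01, 5.12, 5.16, 5.26, 5.39, 5.48, 5.71, 5.75, 5.99
α = 0.16; lower rank = 25 × 0.080 = 2; upper rank = 25 × 0.920 = 23.
The 2nd smallest replicate is 4.24; the 23rd is 5.71.

(4.24, 5.71)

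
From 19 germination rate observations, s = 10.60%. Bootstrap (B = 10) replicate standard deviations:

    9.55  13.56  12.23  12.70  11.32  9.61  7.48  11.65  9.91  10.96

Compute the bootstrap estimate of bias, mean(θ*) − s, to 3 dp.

bias = +0.297

mean(θ*) = (9.55 + 13.56 + 12.23 + 12.70 + 11.32 + 9.61 + 7.48 + 11.65 + 9.91 + 10.96) / 10 = 10.8970
bias = 10.8970 − 10.60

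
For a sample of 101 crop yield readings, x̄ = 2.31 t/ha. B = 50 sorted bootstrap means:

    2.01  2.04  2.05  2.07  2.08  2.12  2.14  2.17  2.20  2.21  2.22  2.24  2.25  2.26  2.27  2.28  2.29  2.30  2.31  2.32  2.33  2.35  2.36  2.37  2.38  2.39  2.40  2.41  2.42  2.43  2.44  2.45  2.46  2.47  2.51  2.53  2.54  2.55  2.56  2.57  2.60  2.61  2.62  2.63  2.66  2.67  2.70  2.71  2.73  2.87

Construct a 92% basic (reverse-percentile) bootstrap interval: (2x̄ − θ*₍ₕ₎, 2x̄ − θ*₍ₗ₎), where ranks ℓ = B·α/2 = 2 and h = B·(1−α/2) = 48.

Percentile endpoints at ranks 2 and 48: θ*₍2₎ = 2.04, θ*₍48₎ = 2.71.
Basic interval reflects these around x̄:
  lower = 2 × 2.31 − 2.71 = 1.91
  upper = 2 × 2.31 − 2.04 = 2.58

(1.91, 2.58)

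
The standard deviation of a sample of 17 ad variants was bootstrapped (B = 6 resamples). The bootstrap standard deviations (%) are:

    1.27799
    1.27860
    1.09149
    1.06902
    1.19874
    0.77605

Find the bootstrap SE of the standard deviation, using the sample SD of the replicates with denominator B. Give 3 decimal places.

Bootstrap SE is the standard deviation of the 6 replicate standard deviations.
Mean of replicates: (1.27799 + 1.27860 + 1.09149 + 1.06902 + 1.19874 + 0.77605) / 6 = 6.691890 / 6 = 1.115315
Sum of squared deviations: (+0.162675)² + (+0.163285)² + (−0.023825)² + (−0.046295)² + (+0.083425)² + (−0.339265)² = 0.177896
Variance = 0.177896 / 6 = 0.029649
SE* = √0.029649

SE* = 0.172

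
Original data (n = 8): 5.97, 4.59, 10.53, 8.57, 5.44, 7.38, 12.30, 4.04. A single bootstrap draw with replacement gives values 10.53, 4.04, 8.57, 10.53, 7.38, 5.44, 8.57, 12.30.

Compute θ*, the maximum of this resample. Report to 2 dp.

θ* = 12.30

Maximum = 12.30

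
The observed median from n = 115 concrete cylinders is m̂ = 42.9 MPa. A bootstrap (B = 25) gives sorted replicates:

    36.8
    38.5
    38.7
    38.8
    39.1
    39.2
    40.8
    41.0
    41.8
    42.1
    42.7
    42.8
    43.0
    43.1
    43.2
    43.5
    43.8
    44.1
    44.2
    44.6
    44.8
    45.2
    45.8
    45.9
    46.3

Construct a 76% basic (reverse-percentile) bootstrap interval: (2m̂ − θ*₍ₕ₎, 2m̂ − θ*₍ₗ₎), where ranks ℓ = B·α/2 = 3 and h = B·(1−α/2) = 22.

(40.6, 47.1)

Percentile endpoints at ranks 3 and 22: θ*₍3₎ = 38.7, θ*₍22₎ = 45.2.
Basic interval reflects these around m̂:
  lower = 2 × 42.9 − 45.2 = 40.6
  upper = 2 × 42.9 − 38.7 = 47.1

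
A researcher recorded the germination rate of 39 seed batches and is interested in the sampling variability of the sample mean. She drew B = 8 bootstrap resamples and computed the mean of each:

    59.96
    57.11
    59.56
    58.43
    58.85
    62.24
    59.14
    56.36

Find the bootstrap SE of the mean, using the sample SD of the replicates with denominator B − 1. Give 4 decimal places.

Bootstrap SE is the standard deviation of the 8 replicate means.
Mean of replicates: (59.96 + 57.11 + 59.56 + 58.43 + 58.85 + 62.24 + 59.14 + 56.36) / 8 = 471.65000 / 8 = 58.95625
Sum of squared deviations: (+1.00375)² + (−1.84625)² + (+0.60375)² + (−0.52625)² + (−0.10625)² + (+3.28375)² + (+0.18375)² + (−2.59625)² = 22.62619
Variance = 22.62619 / 7 = 3.23231
SE* = √3.23231

SE* = 1.7979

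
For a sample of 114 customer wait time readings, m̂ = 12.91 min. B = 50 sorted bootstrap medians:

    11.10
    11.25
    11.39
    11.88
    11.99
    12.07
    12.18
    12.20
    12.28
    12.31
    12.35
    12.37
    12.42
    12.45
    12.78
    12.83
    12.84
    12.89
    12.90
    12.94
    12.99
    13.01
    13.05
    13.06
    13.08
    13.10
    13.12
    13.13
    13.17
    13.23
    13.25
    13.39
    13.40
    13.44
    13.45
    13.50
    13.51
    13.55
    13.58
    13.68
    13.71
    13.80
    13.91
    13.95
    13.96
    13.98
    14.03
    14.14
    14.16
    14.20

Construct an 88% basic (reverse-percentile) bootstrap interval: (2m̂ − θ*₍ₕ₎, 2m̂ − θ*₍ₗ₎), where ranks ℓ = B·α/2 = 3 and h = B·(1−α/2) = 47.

Percentile endpoints at ranks 3 and 47: θ*₍3₎ = 11.39, θ*₍47₎ = 14.03.
Basic interval reflects these around m̂:
  lower = 2 × 12.91 − 14.03 = 11.79
  upper = 2 × 12.91 − 11.39 = 14.43

(11.79, 14.43)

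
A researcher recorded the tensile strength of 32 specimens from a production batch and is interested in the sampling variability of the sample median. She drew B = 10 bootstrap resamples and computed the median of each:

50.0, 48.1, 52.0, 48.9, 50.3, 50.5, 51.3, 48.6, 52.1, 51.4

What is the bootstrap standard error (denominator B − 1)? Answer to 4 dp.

SE* = 1.4203

Bootstrap SE is the standard deviation of the 10 replicate medians.
Mean of replicates: (50.0 + 48.1 + 52.0 + 48.9 + 50.3 + 50.5 + 51.3 + 48.6 + 52.1 + 51.4) / 10 = 503.20000 / 10 = 50.32000
Sum of squared deviations: (−0.32000)² + (−2.22000)² + (+1.68000)² + (−1.42000)² + (−0.02000)² + (+0.18000)² + (+0.98000)² + (−1.72000)² + (+1.78000)² + (+1.08000)² = 18.15600
Variance = 18.15600 / 9 = 2.01733
SE* = √2.01733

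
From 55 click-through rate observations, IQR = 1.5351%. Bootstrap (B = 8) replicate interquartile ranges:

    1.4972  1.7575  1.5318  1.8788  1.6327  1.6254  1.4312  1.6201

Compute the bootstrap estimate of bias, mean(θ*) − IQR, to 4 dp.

mean(θ*) = (1.4972 + 1.7575 + 1.5318 + 1.8788 + 1.6327 + 1.6254 + 1.4312 + 1.6201) / 8 = 1.62184
bias = 1.62184 − 1.5351

bias = +0.0867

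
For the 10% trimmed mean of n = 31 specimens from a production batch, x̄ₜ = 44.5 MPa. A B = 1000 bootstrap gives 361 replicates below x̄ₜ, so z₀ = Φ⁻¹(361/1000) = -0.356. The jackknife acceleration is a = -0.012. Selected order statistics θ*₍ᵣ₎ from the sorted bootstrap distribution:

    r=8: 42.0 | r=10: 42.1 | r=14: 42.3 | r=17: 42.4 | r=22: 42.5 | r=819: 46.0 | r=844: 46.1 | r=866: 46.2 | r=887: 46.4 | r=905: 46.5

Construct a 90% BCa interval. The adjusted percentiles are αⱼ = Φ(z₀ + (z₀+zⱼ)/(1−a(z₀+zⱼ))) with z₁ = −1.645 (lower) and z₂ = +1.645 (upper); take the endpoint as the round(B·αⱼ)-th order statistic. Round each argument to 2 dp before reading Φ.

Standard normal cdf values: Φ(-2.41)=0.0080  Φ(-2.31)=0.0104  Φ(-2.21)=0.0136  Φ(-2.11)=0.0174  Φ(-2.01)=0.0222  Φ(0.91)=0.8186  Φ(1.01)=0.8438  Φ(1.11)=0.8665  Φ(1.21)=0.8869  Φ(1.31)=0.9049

(42.0, 46.0)

Lower: z₀ + z₁ = -0.356 + (-1.645) = -2.001; 1 − a(z₀+z₁) = 1 − (-0.012)(-2.001) = 0.9760; argument = -0.356 + (-2.001)/0.9760 = -2.4062 → -2.41.
α₁ = Φ(-2.41) = 0.0080; rank = round(1000 × 0.0080) = 8; θ*₍8₎ = 42.0.
Upper: z₀ + z₂ = 1.289; 1 − a(z₀+z₂) = 1.0155; argument = 0.9134 → 0.91; α₂ = 0.8186; rank = 819; θ*₍819₎ = 46.0.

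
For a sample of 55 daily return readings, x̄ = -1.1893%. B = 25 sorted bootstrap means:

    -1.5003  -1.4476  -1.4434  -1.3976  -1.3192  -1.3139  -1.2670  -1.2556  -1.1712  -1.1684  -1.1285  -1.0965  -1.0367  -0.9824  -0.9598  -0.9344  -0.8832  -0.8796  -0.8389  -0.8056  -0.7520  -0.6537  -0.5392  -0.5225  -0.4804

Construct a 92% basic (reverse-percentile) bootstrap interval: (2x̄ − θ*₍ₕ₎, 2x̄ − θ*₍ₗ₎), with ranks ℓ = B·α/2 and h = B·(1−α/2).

(-1.8561, -0.8783)

Percentile endpoints at ranks 1 and 24: θ*₍1₎ = -1.5003, θ*₍24₎ = -0.5225.
Basic interval reflects these around x̄:
  lower = 2 × -1.1893 − -0.5225 = -1.8561
  upper = 2 × -1.1893 − -1.5003 = -0.8783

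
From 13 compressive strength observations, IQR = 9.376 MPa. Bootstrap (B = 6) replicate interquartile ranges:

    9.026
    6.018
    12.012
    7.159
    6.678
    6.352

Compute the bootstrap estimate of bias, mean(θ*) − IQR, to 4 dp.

mean(θ*) = (9.026 + 6.018 + 12.012 + 7.159 + 6.678 + 6.352) / 6 = 7.87417
bias = 7.87417 − 9.376

bias = −1.5018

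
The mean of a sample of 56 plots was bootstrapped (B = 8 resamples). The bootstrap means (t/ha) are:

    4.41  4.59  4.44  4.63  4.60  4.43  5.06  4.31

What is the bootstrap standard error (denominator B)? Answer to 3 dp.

Bootstrap SE is the standard deviation of the 8 replicate means.
Mean of replicates: (4.41 + 4.59 + 4.44 + 4.63 + 4.60 + 4.43 + 5.06 + 4.31) / 8 = 36.4700 / 8 = 4.5587
Sum of squared deviations: (−0.1487)² + (+0.0312)² + (−0.1187)² + (+0.0713)² + (+0.0412)² + (−0.1288)² + (+0.5012)² + (−0.2488)² = 0.3737
Variance = 0.3737 / 8 = 0.0467
SE* = √0.0467

SE* = 0.216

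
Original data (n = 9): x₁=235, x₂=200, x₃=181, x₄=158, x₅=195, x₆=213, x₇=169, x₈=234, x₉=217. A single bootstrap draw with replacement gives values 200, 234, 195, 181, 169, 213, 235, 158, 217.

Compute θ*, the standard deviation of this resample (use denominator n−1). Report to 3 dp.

Mean = 200.2222; sum of squared deviations = 5949.5556
s² = 5949.5556 / 8 = 743.6944
s = √743.6944 = 27.271

θ* = 27.271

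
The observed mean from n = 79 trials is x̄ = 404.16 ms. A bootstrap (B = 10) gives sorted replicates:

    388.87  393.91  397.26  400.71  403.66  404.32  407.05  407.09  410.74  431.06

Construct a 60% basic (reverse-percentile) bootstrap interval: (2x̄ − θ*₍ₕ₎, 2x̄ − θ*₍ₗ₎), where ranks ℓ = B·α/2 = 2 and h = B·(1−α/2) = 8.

Percentile endpoints at ranks 2 and 8: θ*₍2₎ = 393.91, θ*₍8₎ = 407.09.
Basic interval reflects these around x̄:
  lower = 2 × 404.16 − 407.09 = 401.23
  upper = 2 × 404.16 − 393.91 = 414.41

(401.23, 414.41)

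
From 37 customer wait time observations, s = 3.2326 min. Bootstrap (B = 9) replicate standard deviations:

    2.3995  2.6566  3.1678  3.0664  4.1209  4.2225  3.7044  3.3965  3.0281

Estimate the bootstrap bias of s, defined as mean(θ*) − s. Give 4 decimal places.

bias = +0.0744

mean(θ*) = (2.3995 + 2.6566 + 3.1678 + 3.0664 + 4.1209 + 4.2225 + 3.7044 + 3.3965 + 3.0281) / 9 = 3.30697
bias = 3.30697 − 3.2326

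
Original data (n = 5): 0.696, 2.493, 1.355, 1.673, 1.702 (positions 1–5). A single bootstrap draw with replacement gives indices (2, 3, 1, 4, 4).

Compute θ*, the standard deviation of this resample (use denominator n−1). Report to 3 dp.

θ* = 0.649

Resample values: 2.493, 1.355, 0.696, 1.673, 1.673.
Mean = 1.5780; sum of squared deviations = 1.6829
s² = 1.6829 / 4 = 0.4207
s = √0.4207 = 0.649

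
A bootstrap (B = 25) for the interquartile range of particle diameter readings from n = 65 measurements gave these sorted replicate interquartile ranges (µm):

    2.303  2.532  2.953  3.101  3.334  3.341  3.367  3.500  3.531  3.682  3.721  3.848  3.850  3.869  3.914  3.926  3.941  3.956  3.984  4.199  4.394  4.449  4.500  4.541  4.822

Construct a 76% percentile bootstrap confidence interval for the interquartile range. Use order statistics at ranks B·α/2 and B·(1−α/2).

α = 0.24; lower rank = 25 × 0.120 = 3; upper rank = 25 × 0.880 = 22.
The 3rd smallest replicate is 2.953; the 22nd is 4.449.

(2.953, 4.449)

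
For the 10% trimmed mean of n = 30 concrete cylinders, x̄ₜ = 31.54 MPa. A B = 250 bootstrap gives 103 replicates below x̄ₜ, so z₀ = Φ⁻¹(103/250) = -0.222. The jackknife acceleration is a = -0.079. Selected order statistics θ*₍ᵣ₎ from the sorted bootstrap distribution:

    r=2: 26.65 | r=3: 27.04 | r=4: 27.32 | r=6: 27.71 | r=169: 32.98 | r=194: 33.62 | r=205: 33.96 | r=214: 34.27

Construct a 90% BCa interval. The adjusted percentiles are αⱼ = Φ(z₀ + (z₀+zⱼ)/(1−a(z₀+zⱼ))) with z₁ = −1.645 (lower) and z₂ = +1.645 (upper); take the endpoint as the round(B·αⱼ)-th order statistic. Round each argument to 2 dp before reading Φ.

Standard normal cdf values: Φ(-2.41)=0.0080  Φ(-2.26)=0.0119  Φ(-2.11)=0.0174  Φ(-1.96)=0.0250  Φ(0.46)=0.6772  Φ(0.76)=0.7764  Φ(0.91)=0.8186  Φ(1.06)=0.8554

Lower: z₀ + z₁ = -0.222 + (-1.645) = -1.867; 1 − a(z₀+z₁) = 1 − (-0.079)(-1.867) = 0.8525; argument = -0.222 + (-1.867)/0.8525 = -2.4120 → -2.41.
α₁ = Φ(-2.41) = 0.0080; rank = round(250 × 0.0080) = 2; θ*₍2₎ = 26.65.
Upper: z₀ + z₂ = 1.423; 1 − a(z₀+z₂) = 1.1124; argument = 1.0572 → 1.06; α₂ = 0.8554; rank = 214; θ*₍214₎ = 34.27.

(26.65, 34.27)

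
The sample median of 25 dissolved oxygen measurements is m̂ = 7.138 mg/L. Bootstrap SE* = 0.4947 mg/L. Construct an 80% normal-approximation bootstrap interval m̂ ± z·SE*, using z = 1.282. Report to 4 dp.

(6.5038, 7.7722)

Margin = 1.282 × 0.4947 = 0.63421
Interval: 7.138 ± 0.63421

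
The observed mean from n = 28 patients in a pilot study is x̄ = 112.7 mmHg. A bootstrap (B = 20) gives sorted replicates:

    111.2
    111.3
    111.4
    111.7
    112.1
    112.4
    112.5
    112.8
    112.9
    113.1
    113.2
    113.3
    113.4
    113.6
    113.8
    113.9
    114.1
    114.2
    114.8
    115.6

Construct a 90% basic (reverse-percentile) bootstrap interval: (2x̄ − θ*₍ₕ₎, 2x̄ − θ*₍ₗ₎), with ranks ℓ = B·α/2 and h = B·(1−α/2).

(110.6, 114.2)

Percentile endpoints at ranks 1 and 19: θ*₍1₎ = 111.2, θ*₍19₎ = 114.8.
Basic interval reflects these around x̄:
  lower = 2 × 112.7 − 114.8 = 110.6
  upper = 2 × 112.7 − 111.2 = 114.2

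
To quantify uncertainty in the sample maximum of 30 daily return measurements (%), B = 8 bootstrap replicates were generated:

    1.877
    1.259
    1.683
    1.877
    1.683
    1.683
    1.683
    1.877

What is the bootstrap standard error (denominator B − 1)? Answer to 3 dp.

Bootstrap SE is the standard deviation of the 8 replicate maximums.
Mean of replicates: (1.877 + 1.259 + 1.683 + 1.877 + 1.683 + 1.683 + 1.683 + 1.877) / 8 = 13.6220 / 8 = 1.7027
Sum of squared deviations: (+0.1743)² + (−0.4438)² + (−0.0197)² + (+0.1743)² + (−0.0197)² + (−0.0197)² + (−0.0197)² + (+0.1743)² = 0.2896
Variance = 0.2896 / 7 = 0.0414
SE* = √0.0414

SE* = 0.203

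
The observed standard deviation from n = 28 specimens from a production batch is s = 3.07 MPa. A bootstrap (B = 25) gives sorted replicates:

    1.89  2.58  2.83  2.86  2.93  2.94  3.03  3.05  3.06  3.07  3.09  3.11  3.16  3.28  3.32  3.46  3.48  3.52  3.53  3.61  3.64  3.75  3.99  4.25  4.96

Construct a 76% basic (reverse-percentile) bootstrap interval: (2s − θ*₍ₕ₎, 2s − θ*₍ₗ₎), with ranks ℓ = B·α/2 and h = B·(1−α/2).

Percentile endpoints at ranks 3 and 22: θ*₍3₎ = 2.83, θ*₍22₎ = 3.75.
Basic interval reflects these around s:
  lower = 2 × 3.07 − 3.75 = 2.39
  upper = 2 × 3.07 − 2.83 = 3.31

(2.39, 3.31)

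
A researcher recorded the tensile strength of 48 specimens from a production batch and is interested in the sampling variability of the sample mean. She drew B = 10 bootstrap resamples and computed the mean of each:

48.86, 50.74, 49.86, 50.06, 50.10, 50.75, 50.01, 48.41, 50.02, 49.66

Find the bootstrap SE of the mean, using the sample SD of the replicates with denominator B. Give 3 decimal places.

Bootstrap SE is the standard deviation of the 10 replicate means.
Mean of replicates: (48.86 + 50.74 + 49.86 + 50.06 + 50.10 + 50.75 + 50.01 + 48.41 + 50.02 + 49.66) / 10 = 498.4700 / 10 = 49.8470
Sum of squared deviations: (−0.9870)² + (+0.8930)² + (+0.0130)² + (+0.2130)² + (+0.2530)² + (+0.9030)² + (+0.1630)² + (−1.4370)² + (+0.1730)² + (−0.1870)² = 4.8530
Variance = 4.8530 / 10 = 0.4853
SE* = √0.4853

SE* = 0.697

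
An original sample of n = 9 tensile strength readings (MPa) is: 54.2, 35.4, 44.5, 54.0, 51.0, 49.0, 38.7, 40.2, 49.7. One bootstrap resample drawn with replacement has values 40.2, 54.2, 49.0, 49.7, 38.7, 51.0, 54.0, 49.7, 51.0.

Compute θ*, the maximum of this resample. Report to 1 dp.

Maximum = 54.2

θ* = 54.2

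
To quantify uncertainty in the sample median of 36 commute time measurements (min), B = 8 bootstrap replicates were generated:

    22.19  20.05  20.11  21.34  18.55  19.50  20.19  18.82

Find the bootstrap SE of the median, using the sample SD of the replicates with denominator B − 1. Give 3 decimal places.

SE* = 1.214

Bootstrap SE is the standard deviation of the 8 replicate medians.
Mean of replicates: (22.19 + 20.05 + 20.11 + 21.34 + 18.55 + 19.50 + 20.19 + 18.82) / 8 = 160.7500 / 8 = 20.0938
Sum of squared deviations: (+2.0963)² + (−0.0437)² + (+0.0162)² + (+1.2462)² + (−1.5437)² + (−0.5938)² + (+0.0963)² + (−1.2737)² = 10.3170
Variance = 10.3170 / 7 = 1.4739
SE* = √1.4739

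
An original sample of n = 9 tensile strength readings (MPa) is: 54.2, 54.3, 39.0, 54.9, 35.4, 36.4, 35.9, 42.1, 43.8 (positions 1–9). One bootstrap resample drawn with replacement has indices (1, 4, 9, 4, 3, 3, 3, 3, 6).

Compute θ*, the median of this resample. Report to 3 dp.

θ* = 39.000

Resample values: 54.2, 54.9, 43.8, 54.9, 39.0, 39.0, 39.0, 39.0, 36.4.
Sorted: 36.4, 39.0, 39.0, 39.0, 39.0, 43.8, 54.2, 54.9, 54.9
Median = middle value = 39.000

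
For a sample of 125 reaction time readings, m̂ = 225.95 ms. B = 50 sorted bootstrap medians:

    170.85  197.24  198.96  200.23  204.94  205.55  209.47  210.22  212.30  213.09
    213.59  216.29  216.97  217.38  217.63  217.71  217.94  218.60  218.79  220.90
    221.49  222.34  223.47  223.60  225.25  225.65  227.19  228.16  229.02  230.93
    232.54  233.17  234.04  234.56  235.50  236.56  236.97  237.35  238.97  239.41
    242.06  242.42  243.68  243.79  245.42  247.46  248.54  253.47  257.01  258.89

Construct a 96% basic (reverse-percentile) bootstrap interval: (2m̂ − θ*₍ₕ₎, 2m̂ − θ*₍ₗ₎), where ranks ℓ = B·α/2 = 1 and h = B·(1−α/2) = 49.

Percentile endpoints at ranks 1 and 49: θ*₍1₎ = 170.85, θ*₍49₎ = 257.01.
Basic interval reflects these around m̂:
  lower = 2 × 225.95 − 257.01 = 194.89
  upper = 2 × 225.95 − 170.85 = 281.05

(194.89, 281.05)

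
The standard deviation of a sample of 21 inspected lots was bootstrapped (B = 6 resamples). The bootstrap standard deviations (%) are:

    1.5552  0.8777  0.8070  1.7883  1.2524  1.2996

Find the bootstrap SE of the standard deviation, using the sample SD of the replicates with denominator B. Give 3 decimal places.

Bootstrap SE is the standard deviation of the 6 replicate standard deviations.
Mean of replicates: (1.5552 + 0.8777 + 0.8070 + 1.7883 + 1.2524 + 1.2996) / 6 = 7.58020 / 6 = 1.26337
Sum of squared deviations: (+0.29183)² + (−0.38567)² + (−0.45637)² + (+0.52493)² + (−0.01097)² + (+0.03623)² = 0.71916
Variance = 0.71916 / 6 = 0.11986
SE* = √0.11986

SE* = 0.346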